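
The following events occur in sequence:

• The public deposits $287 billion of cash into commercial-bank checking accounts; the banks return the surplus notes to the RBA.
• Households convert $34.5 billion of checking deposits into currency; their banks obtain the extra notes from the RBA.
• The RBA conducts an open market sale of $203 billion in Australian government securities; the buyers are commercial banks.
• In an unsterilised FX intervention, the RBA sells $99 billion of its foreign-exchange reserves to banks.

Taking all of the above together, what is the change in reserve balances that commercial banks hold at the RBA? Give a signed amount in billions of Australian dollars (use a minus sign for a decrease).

-$49.5 billion

RBA balance sheet:
  Assets:      Securities −$203B, Foreign assets −$99B
  Liabilities: Bank reserves −$49.5B, Currency in circulation −$252.5B
So the change in reserve balances that commercial banks hold at the RBA is -$49.5 billion.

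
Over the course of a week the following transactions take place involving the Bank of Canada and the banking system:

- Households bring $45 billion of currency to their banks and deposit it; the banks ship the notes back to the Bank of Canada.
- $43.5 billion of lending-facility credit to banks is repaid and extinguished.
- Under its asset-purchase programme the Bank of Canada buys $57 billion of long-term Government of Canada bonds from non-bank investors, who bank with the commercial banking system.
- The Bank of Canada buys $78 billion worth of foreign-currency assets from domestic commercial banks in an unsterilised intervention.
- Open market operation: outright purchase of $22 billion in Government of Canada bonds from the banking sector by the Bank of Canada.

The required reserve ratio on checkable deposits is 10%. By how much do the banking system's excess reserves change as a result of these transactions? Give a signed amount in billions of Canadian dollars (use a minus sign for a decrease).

Currency deposit $45 billion: reserves +$45B, deposits +$45B.
Discount-window repayment $43.5 billion: reserves −$43.5B, deposits 0.
Asset purchase (from non-banks) $57 billion: reserves +$57B, deposits +$57B.
FX purchase $78 billion: reserves +$78B, deposits 0.
OMO purchase (from banks) $22 billion: reserves +$22B, deposits 0.
Totals: Δreserves = +$158.5B, Δdeposits = +$102B.
Δrequired reserves = 10% × +$102B = +$10.2B.
Δexcess reserves = Δreserves − Δrequired = +$158.5B − (+$10.2B) = +$148.3 billion.

+$148.3 billion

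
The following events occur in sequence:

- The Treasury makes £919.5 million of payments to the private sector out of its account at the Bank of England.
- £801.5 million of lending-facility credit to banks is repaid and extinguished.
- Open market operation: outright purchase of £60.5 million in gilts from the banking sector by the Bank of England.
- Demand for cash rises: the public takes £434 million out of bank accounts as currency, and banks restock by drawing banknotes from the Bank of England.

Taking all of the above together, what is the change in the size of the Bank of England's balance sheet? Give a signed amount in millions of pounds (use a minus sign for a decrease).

-£741 million

Government spending £919.5 million: only the composition of liabilities changes → 0.
Discount-window repayment £801.5 million: a Bank of England asset is shed → −£801.5M.
OMO purchase (from banks) £60.5 million: a Bank of England asset is acquired → +£60.5M.
Currency withdrawal £434 million: only the composition of liabilities changes → 0.
Net: 0 − 801.5 + 60.5 + 0 = -£741 million.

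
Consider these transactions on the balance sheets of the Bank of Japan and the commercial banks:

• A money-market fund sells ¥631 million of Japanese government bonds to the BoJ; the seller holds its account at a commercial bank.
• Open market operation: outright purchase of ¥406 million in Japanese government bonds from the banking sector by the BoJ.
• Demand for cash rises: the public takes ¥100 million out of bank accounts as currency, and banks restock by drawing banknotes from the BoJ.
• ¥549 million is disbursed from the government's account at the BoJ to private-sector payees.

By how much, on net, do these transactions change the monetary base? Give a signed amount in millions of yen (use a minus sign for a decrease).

Asset purchase (from non-banks) ¥631 million: BoJ balance sheet expands → +¥631M.
OMO purchase (from banks) ¥406 million: BoJ balance sheet expands → +¥406M.
Currency withdrawal ¥100 million: just a shift between currency and reserves — both are base money → 0.
Government spending ¥549 million: a non-base liability converts back to reserves → +¥549M.
Net: 631 + 406 + 0 + 549 = +¥1586 million.

+¥1586 million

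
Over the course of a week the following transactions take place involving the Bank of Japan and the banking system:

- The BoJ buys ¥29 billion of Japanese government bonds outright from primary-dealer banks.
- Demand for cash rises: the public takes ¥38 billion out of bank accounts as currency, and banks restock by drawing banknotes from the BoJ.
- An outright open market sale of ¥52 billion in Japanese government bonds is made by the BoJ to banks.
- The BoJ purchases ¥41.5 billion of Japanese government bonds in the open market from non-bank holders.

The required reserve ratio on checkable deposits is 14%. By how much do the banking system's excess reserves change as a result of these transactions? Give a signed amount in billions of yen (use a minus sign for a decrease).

OMO purchase (from banks) ¥29 billion: reserves +¥29B, deposits 0.
Currency withdrawal ¥38 billion: reserves −¥38B, deposits −¥38B.
OMO sale (to banks) ¥52 billion: reserves −¥52B, deposits 0.
Asset purchase (from non-banks) ¥41.5 billion: reserves +¥41.5B, deposits +¥41.5B.
Totals: Δreserves = −¥19.5B, Δdeposits = +¥3.5B.
Δrequired reserves = 14% × +¥3.5B = +¥0.49B.
Δexcess reserves = Δreserves − Δrequired = −¥19.5B − (+¥0.49B) = -¥19.99 billion.

-¥19.99 billion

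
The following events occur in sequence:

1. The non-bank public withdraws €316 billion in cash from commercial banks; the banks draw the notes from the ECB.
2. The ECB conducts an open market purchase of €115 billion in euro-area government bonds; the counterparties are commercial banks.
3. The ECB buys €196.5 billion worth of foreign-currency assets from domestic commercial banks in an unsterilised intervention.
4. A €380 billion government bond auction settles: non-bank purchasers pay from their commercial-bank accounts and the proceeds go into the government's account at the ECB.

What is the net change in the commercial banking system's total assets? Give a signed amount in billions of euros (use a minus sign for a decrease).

ECB balance sheet:
  Assets:      Securities +€115B, Foreign assets +€196.5B
  Liabilities: Bank reserves −€384.5B, Currency in circulation +€316B, Government deposits +€380B
Commercial banking system:
  Assets:      Reserves at CB −€384.5B, Securities −€115B, Foreign assets −€196.5B
  Liabilities: Checkable deposits −€696B
Change in total bank assets = -€696 billion.

-€696 billion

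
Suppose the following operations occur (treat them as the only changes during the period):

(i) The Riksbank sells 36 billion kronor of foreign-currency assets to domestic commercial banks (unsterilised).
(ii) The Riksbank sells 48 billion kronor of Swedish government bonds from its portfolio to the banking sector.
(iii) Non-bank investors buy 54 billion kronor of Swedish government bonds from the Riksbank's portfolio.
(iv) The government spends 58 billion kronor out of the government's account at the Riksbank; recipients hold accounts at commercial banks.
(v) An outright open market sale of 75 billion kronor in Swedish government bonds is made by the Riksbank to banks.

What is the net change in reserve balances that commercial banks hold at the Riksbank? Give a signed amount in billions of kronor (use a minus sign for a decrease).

FX sale 36 billion kronor: the buying banks pay out of their reserve balances → −36B.
OMO sale (to banks) 48 billion kronor: the buying banks pay out of their reserve balances → −48B.
Asset sale (to non-banks) 54 billion kronor: the non-bank buyers' banks settle from reserves → −54B.
Government spending 58 billion kronor: government payments flow into bank reserve accounts → +58B.
OMO sale (to banks) 75 billion kronor: the buying banks pay out of their reserve balances → −75B.
Net: −36 − 48 − 54 + 58 − 75 = -155 billion.

-155 billion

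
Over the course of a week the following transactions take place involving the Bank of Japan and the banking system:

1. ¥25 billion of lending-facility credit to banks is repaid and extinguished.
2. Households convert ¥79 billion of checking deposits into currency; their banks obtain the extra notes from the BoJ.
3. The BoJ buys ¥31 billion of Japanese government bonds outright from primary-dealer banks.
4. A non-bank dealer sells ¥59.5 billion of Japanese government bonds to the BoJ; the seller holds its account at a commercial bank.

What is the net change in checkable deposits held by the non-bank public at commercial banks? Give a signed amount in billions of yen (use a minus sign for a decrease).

-¥19.5 billion

Discount-window repayment ¥25 billion: the counterparty is a bank, so public deposits are unchanged → 0.
Currency withdrawal ¥79 billion: non-bank counterparties' bank balances fall → −¥79B.
OMO purchase (from banks) ¥31 billion: the counterparty is a bank, so public deposits are unchanged → 0.
Asset purchase (from non-banks) ¥59.5 billion: non-bank counterparties' bank balances rise → +¥59.5B.
Net: 0 − 79 + 0 + 59.5 = -¥19.5 billion.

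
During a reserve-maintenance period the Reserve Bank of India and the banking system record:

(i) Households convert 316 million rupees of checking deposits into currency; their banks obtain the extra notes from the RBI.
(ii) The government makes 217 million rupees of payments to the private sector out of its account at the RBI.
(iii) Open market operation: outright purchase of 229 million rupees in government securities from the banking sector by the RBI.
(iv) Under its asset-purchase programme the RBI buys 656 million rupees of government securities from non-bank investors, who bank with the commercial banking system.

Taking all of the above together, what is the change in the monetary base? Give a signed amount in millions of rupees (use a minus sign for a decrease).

+1102 million

RBI balance sheet:
  Assets:      Securities +885M
  Liabilities: Bank reserves +786M, Currency in circulation +316M, Government deposits −217M
Commercial banking system:
  Assets:      Reserves at CB +786M, Securities −229M
  Liabilities: Checkable deposits +557M
Monetary base = currency + reserves: +316M + (+786M) = +1102 million.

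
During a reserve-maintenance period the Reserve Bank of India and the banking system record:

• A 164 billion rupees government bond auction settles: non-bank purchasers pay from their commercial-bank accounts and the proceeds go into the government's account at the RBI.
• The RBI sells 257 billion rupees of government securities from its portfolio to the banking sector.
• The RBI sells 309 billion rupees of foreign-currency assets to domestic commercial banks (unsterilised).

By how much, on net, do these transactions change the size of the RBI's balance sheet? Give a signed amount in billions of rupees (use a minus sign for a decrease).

Government account inflow 164 billion rupees: only the composition of liabilities changes → 0.
OMO sale (to banks) 257 billion rupees: an RBI asset is shed → −257B.
FX sale 309 billion rupees: an RBI asset is shed → −309B.
Net: 0 − 257 − 309 = -566 billion.

-566 billion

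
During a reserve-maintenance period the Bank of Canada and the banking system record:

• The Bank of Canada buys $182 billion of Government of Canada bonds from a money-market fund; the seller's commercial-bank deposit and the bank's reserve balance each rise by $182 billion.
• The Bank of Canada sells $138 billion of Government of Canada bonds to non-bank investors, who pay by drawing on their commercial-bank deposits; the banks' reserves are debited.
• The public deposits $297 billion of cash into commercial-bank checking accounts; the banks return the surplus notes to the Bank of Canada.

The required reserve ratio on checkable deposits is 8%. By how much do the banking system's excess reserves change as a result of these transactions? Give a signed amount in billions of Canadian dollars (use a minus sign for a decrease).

+$313.72 billion

Asset purchase (from non-banks) $182 billion: reserves +$182B, deposits +$182B.
Asset sale (to non-banks) $138 billion: reserves −$138B, deposits −$138B.
Currency deposit $297 billion: reserves +$297B, deposits +$297B.
Totals: Δreserves = +$341B, Δdeposits = +$341B.
Δrequired reserves = 8% × +$341B = +$27.28B.
Δexcess reserves = Δreserves − Δrequired = +$341B − (+$27.28B) = +$313.72 billion.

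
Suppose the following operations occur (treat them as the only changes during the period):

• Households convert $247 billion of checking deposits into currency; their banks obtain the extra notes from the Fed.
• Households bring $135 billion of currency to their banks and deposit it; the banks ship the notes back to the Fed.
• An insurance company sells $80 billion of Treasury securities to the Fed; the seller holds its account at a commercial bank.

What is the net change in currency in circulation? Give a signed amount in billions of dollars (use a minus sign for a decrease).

+$112 billion

Currency withdrawal $247 billion: notes leave the central bank → +$247B.
Currency deposit $135 billion: notes return to the central bank → −$135B.
Asset purchase (from non-banks) $80 billion: no currency enters or leaves circulation → 0.
Net: 247 − 135 + 0 = +$112 billion.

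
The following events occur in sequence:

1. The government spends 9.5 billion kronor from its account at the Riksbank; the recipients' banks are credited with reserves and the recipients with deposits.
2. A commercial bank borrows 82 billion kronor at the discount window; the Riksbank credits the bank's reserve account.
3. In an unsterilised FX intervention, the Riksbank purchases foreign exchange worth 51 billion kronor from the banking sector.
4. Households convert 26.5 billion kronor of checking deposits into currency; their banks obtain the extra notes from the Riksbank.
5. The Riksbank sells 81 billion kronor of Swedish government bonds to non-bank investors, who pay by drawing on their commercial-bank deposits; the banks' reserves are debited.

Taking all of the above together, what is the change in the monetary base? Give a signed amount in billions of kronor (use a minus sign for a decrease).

Government spending 9.5 billion kronor: a non-base liability converts back to reserves → +9.5B.
Discount-window loan 82 billion kronor: Riksbank balance sheet expands → +82B.
FX purchase 51 billion kronor: Riksbank balance sheet expands → +51B.
Currency withdrawal 26.5 billion kronor: just a shift between currency and reserves — both are base money → 0.
Asset sale (to non-banks) 81 billion kronor: Riksbank balance sheet contracts → −81B.
Net: 9.5 + 82 + 51 + 0 − 81 = +61.5 billion.

+61.5 billion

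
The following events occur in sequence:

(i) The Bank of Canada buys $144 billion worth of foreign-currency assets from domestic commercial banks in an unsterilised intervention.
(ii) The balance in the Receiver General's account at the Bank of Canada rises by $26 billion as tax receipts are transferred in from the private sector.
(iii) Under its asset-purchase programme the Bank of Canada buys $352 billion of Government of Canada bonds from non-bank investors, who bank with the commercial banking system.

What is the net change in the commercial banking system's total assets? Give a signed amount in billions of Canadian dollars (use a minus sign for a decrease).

FX purchase $144 billion: just an asset swap on bank balance sheets → 0.
Government account inflow $26 billion: bank balance sheets shrink → −$26B.
Asset purchase (from non-banks) $352 billion: bank balance sheets expand → +$352B.
Net: 0 − 26 + 352 = +$326 billion.

+$326 billion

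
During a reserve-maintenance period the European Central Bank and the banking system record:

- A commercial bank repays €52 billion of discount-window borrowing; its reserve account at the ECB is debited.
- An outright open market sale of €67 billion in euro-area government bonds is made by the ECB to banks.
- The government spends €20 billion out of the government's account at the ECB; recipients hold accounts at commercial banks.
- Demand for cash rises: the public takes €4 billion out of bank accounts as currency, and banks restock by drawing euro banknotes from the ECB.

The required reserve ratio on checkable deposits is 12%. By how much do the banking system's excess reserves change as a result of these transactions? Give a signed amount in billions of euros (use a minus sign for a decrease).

-€104.92 billion

Discount-window repayment €52 billion: reserves −€52B, deposits 0.
OMO sale (to banks) €67 billion: reserves −€67B, deposits 0.
Government spending €20 billion: reserves +€20B, deposits +€20B.
Currency withdrawal €4 billion: reserves −€4B, deposits −€4B.
Totals: Δreserves = −€103B, Δdeposits = +€16B.
Δrequired reserves = 12% × +€16B = +€1.92B.
Δexcess reserves = Δreserves − Δrequired = −€103B − (+€1.92B) = -€104.92 billion.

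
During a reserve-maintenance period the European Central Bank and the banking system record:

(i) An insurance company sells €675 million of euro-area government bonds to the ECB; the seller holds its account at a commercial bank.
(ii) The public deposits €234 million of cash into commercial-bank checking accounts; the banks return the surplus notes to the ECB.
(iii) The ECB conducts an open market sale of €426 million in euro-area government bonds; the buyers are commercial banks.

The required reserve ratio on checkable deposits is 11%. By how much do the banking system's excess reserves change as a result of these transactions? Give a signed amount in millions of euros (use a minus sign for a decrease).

Asset purchase (from non-banks) €675 million: reserves +€675M, deposits +€675M.
Currency deposit €234 million: reserves +€234M, deposits +€234M.
OMO sale (to banks) €426 million: reserves −€426M, deposits 0.
Totals: Δreserves = +€483M, Δdeposits = +€909M.
Δrequired reserves = 11% × +€909M = +€99.99M.
Δexcess reserves = Δreserves − Δrequired = +€483M − (+€99.99M) = +€383.01 million.

+€383.01 million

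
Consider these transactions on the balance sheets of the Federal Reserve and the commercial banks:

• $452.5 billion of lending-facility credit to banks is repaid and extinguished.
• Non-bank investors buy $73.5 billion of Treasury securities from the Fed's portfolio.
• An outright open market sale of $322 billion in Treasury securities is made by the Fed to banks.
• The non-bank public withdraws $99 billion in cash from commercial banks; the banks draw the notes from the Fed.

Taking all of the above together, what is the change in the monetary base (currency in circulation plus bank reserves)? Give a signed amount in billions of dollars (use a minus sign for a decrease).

-$848 billion

Fed balance sheet:
  Assets:      Securities −$395.5B, Loans to banks −$452.5B
  Liabilities: Bank reserves −$947B, Currency in circulation +$99B
Monetary base = currency + reserves: +$99B + (−$947B) = -$848 billion.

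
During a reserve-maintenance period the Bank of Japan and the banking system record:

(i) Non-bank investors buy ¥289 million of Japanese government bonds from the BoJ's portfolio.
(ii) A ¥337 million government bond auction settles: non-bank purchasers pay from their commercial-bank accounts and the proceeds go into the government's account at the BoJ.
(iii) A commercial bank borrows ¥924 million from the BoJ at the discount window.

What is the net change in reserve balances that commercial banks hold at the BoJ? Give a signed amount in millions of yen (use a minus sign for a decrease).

+¥298 million

BoJ balance sheet:
  Assets:      Securities −¥289M, Loans to banks +¥924M
  Liabilities: Bank reserves +¥298M, Government deposits +¥337M
So the change in reserve balances that commercial banks hold at the BoJ is +¥298 million.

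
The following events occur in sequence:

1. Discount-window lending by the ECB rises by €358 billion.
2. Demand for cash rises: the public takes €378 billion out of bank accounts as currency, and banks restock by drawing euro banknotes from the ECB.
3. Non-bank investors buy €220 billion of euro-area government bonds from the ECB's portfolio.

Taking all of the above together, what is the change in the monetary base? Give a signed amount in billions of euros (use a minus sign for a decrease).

+€138 billion

Discount-window loan €358 billion: ECB balance sheet expands → +€358B.
Currency withdrawal €378 billion: just a shift between currency and reserves — both are base money → 0.
Asset sale (to non-banks) €220 billion: ECB balance sheet contracts → −€220B.
Net: 358 + 0 − 220 = +€138 billion.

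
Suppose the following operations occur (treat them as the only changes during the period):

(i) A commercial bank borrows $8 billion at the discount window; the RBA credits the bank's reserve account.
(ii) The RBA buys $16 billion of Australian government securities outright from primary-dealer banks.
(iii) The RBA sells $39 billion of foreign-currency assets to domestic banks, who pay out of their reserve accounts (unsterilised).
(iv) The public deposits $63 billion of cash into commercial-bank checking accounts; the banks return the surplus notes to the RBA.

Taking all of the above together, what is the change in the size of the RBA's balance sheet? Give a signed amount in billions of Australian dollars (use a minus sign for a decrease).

Discount-window loan $8 billion: an RBA asset is acquired → +$8B.
OMO purchase (from banks) $16 billion: an RBA asset is acquired → +$16B.
FX sale $39 billion: an RBA asset is shed → −$39B.
Currency deposit $63 billion: only the composition of liabilities changes → 0.
Net: 8 + 16 − 39 + 0 = -$15 billion.

-$15 billion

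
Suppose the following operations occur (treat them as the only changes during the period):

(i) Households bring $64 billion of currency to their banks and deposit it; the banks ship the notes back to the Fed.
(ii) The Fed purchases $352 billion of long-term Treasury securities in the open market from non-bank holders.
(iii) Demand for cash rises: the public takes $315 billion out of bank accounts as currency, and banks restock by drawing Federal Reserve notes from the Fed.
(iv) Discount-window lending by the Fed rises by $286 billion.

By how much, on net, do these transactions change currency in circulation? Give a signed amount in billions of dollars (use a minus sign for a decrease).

Fed balance sheet:
  Assets:      Securities +$352B, Loans to banks +$286B
  Liabilities: Bank reserves +$387B, Currency in circulation +$251B
Commercial banking system:
  Assets:      Reserves at CB +$387B
  Liabilities: Checkable deposits +$101B, Borrowings from CB +$286B
So the change in currency in circulation is +$251 billion.

+$251 billion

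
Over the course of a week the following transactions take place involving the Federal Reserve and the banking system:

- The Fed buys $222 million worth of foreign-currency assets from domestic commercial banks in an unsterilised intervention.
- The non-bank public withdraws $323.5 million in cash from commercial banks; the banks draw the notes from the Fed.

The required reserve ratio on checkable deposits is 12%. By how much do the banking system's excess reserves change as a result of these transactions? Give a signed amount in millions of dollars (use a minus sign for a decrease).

FX purchase $222 million: reserves +$222M, deposits 0.
Currency withdrawal $323.5 million: reserves −$323.5M, deposits −$323.5M.
Totals: Δreserves = −$101.5M, Δdeposits = −$323.5M.
Δrequired reserves = 12% × −$323.5M = −$38.82M.
Δexcess reserves = Δreserves − Δrequired = −$101.5M − (−$38.82M) = -$62.68 million.

-$62.68 million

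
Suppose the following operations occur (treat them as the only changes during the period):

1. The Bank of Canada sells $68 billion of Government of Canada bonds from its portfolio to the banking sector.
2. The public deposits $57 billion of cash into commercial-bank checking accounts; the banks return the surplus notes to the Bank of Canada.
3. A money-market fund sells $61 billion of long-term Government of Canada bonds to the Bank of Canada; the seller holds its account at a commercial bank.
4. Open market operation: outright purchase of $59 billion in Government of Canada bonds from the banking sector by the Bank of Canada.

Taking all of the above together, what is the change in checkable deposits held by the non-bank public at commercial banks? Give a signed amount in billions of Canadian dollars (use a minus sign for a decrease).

Bank of Canada balance sheet:
  Assets:      Securities +$52B
  Liabilities: Bank reserves +$109B, Currency in circulation −$57B
Commercial banking system:
  Assets:      Reserves at CB +$109B, Securities +$9B
  Liabilities: Checkable deposits +$118B
So the change in checkable deposits held by the non-bank public at commercial banks is +$118 billion.

+$118 billion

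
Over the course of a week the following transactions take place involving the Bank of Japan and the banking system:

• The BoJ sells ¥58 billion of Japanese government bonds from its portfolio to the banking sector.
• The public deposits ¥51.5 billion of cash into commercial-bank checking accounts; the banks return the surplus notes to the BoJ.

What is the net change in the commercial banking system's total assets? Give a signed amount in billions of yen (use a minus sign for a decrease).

OMO sale (to banks) ¥58 billion: just an asset swap on bank balance sheets → 0.
Currency deposit ¥51.5 billion: bank balance sheets expand → +¥51.5B.
Net: 0 + 51.5 = +¥51.5 billion.

+¥51.5 billion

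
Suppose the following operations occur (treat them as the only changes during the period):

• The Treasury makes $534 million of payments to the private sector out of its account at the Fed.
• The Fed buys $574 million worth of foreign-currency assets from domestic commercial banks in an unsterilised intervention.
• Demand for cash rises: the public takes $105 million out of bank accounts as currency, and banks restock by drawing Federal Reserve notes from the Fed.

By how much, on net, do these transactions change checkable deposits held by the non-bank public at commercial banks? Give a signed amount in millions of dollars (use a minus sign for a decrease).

+$429 million

Fed balance sheet:
  Assets:      Foreign assets +$574M
  Liabilities: Bank reserves +$1003M, Currency in circulation +$105M, Government deposits −$534M
Commercial banking system:
  Assets:      Reserves at CB +$1003M, Foreign assets −$574M
  Liabilities: Checkable deposits +$429M
So the change in checkable deposits held by the non-bank public at commercial banks is +$429 million.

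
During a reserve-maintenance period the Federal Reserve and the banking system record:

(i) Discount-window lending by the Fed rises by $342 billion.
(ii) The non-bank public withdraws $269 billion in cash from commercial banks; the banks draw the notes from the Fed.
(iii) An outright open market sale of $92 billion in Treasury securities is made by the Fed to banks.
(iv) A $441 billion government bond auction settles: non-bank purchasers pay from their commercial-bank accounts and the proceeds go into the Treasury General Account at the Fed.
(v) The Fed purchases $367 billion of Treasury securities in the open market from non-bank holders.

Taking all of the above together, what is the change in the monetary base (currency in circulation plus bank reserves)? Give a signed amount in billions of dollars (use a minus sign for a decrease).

Discount-window loan $342 billion: Fed balance sheet expands → +$342B.
Currency withdrawal $269 billion: just a shift between currency and reserves — both are base money → 0.
OMO sale (to banks) $92 billion: Fed balance sheet contracts → −$92B.
Government account inflow $441 billion: reserves shift to a non-base liability → −$441B.
Asset purchase (from non-banks) $367 billion: Fed balance sheet expands → +$367B.
Net: 342 + 0 − 92 − 441 + 367 = +$176 billion.

+$176 billion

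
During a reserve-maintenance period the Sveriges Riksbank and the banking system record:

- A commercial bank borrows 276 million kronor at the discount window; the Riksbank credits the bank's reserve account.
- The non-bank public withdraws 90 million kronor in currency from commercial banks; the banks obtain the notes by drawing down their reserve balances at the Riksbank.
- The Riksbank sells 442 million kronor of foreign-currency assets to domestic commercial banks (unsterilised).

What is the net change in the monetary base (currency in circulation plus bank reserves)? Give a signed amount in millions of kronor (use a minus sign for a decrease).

-166 million

Riksbank balance sheet:
  Assets:      Loans to banks +276M, Foreign assets −442M
  Liabilities: Bank reserves −256M, Currency in circulation +90M
Commercial banking system:
  Assets:      Reserves at CB −256M, Foreign assets +442M
  Liabilities: Checkable deposits −90M, Borrowings from CB +276M
Monetary base = currency + reserves: +90M + (−256M) = -166 million.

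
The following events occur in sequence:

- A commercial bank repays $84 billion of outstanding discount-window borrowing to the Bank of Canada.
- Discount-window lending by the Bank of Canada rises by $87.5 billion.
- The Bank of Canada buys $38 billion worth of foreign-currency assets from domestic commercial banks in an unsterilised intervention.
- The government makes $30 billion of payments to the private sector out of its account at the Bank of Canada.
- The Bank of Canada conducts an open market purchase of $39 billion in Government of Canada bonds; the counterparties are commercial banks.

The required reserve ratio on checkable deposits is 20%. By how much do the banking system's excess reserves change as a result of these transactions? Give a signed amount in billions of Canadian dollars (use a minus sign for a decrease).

Discount-window repayment $84 billion: reserves −$84B, deposits 0.
Discount-window loan $87.5 billion: reserves +$87.5B, deposits 0.
FX purchase $38 billion: reserves +$38B, deposits 0.
Government spending $30 billion: reserves +$30B, deposits +$30B.
OMO purchase (from banks) $39 billion: reserves +$39B, deposits 0.
Totals: Δreserves = +$110.5B, Δdeposits = +$30B.
Δrequired reserves = 20% × +$30B = +$6B.
Δexcess reserves = Δreserves − Δrequired = +$110.5B − (+$6B) = +$104.5 billion.

+$104.5 billion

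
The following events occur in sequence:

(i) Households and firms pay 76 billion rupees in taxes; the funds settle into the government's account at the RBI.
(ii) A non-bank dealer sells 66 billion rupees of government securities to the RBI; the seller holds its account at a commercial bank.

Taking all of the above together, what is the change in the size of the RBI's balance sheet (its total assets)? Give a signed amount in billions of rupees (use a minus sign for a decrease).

RBI balance sheet:
  Assets:      Securities +66B
  Liabilities: Bank reserves −10B, Government deposits +76B
Change in total RBI assets = +66 billion.

+66 billion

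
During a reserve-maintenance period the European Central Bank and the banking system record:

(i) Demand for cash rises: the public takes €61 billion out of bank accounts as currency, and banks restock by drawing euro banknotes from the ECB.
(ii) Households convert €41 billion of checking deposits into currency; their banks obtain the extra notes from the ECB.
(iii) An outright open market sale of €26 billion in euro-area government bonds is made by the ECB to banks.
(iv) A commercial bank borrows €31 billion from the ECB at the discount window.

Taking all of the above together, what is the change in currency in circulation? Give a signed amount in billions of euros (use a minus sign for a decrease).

Currency withdrawal €61 billion: notes leave the central bank → +€61B.
Currency withdrawal €41 billion: notes leave the central bank → +€41B.
OMO sale (to banks) €26 billion: no currency enters or leaves circulation → 0.
Discount-window loan €31 billion: no currency enters or leaves circulation → 0.
Net: 61 + 41 + 0 + 0 = +€102 billion.

+€102 billion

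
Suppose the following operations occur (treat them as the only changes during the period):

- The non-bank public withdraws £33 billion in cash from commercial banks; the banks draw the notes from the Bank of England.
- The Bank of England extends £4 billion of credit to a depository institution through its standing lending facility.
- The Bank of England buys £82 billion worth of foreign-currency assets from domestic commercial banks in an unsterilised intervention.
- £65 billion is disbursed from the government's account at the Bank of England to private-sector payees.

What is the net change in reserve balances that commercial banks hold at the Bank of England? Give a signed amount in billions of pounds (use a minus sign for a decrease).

+£118 billion

Bank of England balance sheet:
  Assets:      Loans to banks +£4B, Foreign assets +£82B
  Liabilities: Bank reserves +£118B, Currency in circulation +£33B, Government deposits −£65B
Commercial banking system:
  Assets:      Reserves at CB +£118B, Foreign assets −£82B
  Liabilities: Checkable deposits +£32B, Borrowings from CB +£4B
So the change in reserve balances that commercial banks hold at the Bank of England is +£118 billion.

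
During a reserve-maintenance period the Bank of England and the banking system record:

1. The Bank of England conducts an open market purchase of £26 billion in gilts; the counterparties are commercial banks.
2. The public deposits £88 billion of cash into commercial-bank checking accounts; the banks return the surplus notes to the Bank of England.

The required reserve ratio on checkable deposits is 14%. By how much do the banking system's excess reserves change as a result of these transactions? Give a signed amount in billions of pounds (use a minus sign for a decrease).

OMO purchase (from banks) £26 billion: reserves +£26B, deposits 0.
Currency deposit £88 billion: reserves +£88B, deposits +£88B.
Totals: Δreserves = +£114B, Δdeposits = +£88B.
Δrequired reserves = 14% × +£88B = +£12.32B.
Δexcess reserves = Δreserves − Δrequired = +£114B − (+£12.32B) = +£101.68 billion.

+£101.68 billion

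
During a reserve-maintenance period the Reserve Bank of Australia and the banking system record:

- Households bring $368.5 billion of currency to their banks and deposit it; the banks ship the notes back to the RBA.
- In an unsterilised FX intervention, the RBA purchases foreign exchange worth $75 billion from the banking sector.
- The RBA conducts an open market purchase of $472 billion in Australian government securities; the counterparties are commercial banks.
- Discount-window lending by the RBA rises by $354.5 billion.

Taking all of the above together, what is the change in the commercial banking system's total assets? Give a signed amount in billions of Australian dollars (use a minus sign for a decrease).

+$723 billion

RBA balance sheet:
  Assets:      Securities +$472B, Loans to banks +$354.5B, Foreign assets +$75B
  Liabilities: Bank reserves +$1270B, Currency in circulation −$368.5B
Commercial banking system:
  Assets:      Reserves at CB +$1270B, Securities −$472B, Foreign assets −$75B
  Liabilities: Checkable deposits +$368.5B, Borrowings from CB +$354.5B
Change in total bank assets = +$723 billion.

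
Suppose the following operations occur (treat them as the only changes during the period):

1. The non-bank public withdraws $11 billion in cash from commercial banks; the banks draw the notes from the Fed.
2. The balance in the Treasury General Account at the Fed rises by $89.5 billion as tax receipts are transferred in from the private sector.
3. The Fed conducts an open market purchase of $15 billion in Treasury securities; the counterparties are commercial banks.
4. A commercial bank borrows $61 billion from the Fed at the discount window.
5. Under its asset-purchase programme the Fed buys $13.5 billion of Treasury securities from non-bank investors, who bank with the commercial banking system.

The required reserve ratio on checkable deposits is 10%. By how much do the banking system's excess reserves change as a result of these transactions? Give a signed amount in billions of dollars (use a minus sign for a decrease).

Currency withdrawal $11 billion: reserves −$11B, deposits −$11B.
Government account inflow $89.5 billion: reserves −$89.5B, deposits −$89.5B.
OMO purchase (from banks) $15 billion: reserves +$15B, deposits 0.
Discount-window loan $61 billion: reserves +$61B, deposits 0.
Asset purchase (from non-banks) $13.5 billion: reserves +$13.5B, deposits +$13.5B.
Totals: Δreserves = −$11B, Δdeposits = −$87B.
Δrequired reserves = 10% × −$87B = −$8.7B.
Δexcess reserves = Δreserves − Δrequired = −$11B − (−$8.7B) = -$2.3 billion.

-$2.3 billion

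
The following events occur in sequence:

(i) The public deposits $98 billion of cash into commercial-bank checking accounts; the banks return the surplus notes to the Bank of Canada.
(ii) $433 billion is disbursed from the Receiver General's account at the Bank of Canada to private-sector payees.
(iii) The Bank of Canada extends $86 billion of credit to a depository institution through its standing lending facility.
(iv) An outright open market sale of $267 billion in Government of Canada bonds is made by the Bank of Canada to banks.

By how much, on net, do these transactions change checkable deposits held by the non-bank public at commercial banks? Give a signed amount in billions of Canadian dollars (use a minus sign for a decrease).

+$531 billion

Bank of Canada balance sheet:
  Assets:      Securities −$267B, Loans to banks +$86B
  Liabilities: Bank reserves +$350B, Currency in circulation −$98B, Government deposits −$433B
Commercial banking system:
  Assets:      Reserves at CB +$350B, Securities +$267B
  Liabilities: Checkable deposits +$531B, Borrowings from CB +$86B
So the change in checkable deposits held by the non-bank public at commercial banks is +$531 billion.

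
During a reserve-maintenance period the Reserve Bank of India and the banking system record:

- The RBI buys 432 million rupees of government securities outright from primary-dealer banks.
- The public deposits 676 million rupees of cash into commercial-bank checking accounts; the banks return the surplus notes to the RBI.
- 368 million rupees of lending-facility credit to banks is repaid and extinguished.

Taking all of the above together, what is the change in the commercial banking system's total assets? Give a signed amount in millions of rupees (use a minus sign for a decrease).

OMO purchase (from banks) 432 million rupees: just an asset swap on bank balance sheets → 0.
Currency deposit 676 million rupees: bank balance sheets expand → +676M.
Discount-window repayment 368 million rupees: bank balance sheets shrink → −368M.
Net: 0 + 676 − 368 = +308 million.

+308 million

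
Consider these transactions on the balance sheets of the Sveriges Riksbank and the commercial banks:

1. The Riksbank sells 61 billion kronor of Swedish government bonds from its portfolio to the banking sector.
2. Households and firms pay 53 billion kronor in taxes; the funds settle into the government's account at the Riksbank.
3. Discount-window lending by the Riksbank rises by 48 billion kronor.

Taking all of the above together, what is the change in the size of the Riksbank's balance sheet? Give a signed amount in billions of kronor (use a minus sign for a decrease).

-13 billion

Riksbank balance sheet:
  Assets:      Securities −61B, Loans to banks +48B
  Liabilities: Bank reserves −66B, Government deposits +53B
Change in total Riksbank assets = -13 billion.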